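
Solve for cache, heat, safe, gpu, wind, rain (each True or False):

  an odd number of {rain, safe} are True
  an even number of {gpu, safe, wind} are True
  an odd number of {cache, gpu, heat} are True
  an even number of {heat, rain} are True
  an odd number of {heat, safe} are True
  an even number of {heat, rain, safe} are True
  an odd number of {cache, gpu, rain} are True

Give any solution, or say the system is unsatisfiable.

cache: False, heat: True, safe: False, gpu: False, wind: False, rain: True

{rain, safe}: 1 true → odd ✓
{gpu, safe, wind}: 0 true → even ✓
{cache, gpu, heat}: 1 true → odd ✓
{heat, rain}: 2 true → even ✓
{heat, safe}: 1 true → odd ✓
{heat, rain, safe}: 2 true → even ✓
{cache, gpu, rain}: 1 true → odd ✓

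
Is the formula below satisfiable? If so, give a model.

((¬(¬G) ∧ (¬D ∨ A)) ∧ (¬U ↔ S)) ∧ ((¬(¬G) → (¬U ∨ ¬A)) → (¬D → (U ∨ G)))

A=T, S=T, U=F, G=T, D=F

  (¬(¬G) ∧ (¬D ∨ A)) ∧ (¬U ↔ S) = True
    ¬(¬G) ∧ (¬D ∨ A) = True
      ¬(¬G) = True
        ¬G = False
      ¬D ∨ A = True
        ¬D = True
    ¬U ↔ S = True
      ¬U = True
  (¬(¬G) → (¬U ∨ ¬A)) → (¬D → (U ∨ G)) = True
    ¬(¬G) → (¬U ∨ ¬A) = True
      ¬(¬G) = True
        ¬G = False
      ¬U ∨ ¬A = True
        ¬U = True
        ¬A = False
    ¬D → (U ∨ G) = True
      ¬D = True
      U ∨ G = True
Both conjuncts True, so the formula holds.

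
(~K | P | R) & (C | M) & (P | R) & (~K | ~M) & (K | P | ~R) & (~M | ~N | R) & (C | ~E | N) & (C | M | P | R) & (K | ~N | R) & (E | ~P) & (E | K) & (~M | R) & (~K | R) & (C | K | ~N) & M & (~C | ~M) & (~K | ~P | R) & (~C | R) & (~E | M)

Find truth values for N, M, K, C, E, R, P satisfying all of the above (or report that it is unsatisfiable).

Case C = True:
  (M) forces M = True.
  Clause (~C | ~M) is falsified — contradiction.
Case C = False:
  (C | M) forces M = True.
  (~K | ~M) forces K = False.
  (E | K) forces E = True.
  (C | ~E | N) forces N = True.
  Clause (C | K | ~N) is falsified — contradiction.
Both cases fail, so the formula is unsatisfiable.

UNSATISFIABLE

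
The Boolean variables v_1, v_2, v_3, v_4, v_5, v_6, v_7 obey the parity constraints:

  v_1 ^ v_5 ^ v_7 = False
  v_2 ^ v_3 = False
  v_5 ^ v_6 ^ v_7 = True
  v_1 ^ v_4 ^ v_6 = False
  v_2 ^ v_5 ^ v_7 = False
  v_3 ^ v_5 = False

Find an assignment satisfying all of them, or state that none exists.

v_1 = False, v_2 = False, v_3 = False, v_4 = True, v_5 = False, v_6 = True, v_7 = False

v_1 ^ v_5 ^ v_7 = F ^ F ^ F = False ✓
v_2 ^ v_3 = F ^ F = False ✓
v_5 ^ v_6 ^ v_7 = F ^ T ^ F = True ✓
v_1 ^ v_4 ^ v_6 = F ^ T ^ T = False ✓
v_2 ^ v_5 ^ v_7 = F ^ F ^ F = False ✓
v_3 ^ v_5 = F ^ F = False ✓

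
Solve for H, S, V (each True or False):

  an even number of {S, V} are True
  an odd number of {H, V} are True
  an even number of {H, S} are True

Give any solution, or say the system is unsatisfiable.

Adding constraints 1, 2, 3 mod 2: every variable appears an even number of times on the left, so the left side is 0.
But the right sides sum to 1 (mod 2). 0 ≠ 1 — the system is inconsistent.

Unsatisfiable — no assignment works.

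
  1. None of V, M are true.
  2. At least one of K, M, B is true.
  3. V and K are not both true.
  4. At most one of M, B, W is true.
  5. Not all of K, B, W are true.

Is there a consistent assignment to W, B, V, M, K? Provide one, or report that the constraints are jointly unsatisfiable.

W = True, B = False, V = False, M = False, K = True

  (1) {V, M}: 0 true — none ✓
  (2) {K, M, B}: 1 true — at least one ✓
  (3) V=F, K=T — not both ✓
  (4) {M, B, W}: 1 true — at most one ✓
  (5) {K, B, W}: 2/3 true — not all ✓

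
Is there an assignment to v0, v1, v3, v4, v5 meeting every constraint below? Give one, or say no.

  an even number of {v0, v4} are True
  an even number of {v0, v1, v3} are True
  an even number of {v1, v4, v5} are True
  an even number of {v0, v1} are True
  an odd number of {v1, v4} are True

Unsatisfiable — no assignment works.

Adding constraints 1, 4, 5 mod 2: every variable appears an even number of times on the left, so the left side is 0.
But the right sides sum to 1 (mod 2). 0 ≠ 1 — the system is inconsistent.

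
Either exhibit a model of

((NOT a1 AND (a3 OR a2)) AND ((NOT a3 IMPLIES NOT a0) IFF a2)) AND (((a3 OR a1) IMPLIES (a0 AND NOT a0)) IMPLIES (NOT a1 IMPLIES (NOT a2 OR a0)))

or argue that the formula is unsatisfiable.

a0=T, a1=F, a2=T, a3=T

  (NOT a1 AND (a3 OR a2)) AND ((NOT a3 IMPLIES NOT a0) IFF a2) = True
    NOT a1 AND (a3 OR a2) = True
      NOT a1 = True
      a3 OR a2 = True
    (NOT a3 IMPLIES NOT a0) IFF a2 = True
      NOT a3 IMPLIES NOT a0 = True
        NOT a3 = False
        NOT a0 = False
  ((a3 OR a1) IMPLIES (a0 AND NOT a0)) IMPLIES (NOT a1 IMPLIES (NOT a2 OR a0)) = True
    (a3 OR a1) IMPLIES (a0 AND NOT a0) = False
      a3 OR a1 = True
      a0 AND NOT a0 = False
        NOT a0 = False
    NOT a1 IMPLIES (NOT a2 OR a0) = True
      NOT a1 = True
      NOT a2 OR a0 = True
        NOT a2 = False
Both conjuncts True, so the formula holds.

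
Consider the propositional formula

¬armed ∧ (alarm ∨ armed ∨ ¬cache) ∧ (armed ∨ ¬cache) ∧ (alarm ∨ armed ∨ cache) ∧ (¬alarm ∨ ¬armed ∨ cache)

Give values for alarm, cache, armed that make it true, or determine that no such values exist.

Unit clause (¬armed) forces armed = False.
In (armed ∨ ¬cache) only ¬cache is left, so cache = False.
In (alarm ∨ armed ∨ cache) only alarm is left, so alarm = True.
All clauses satisfied.

alarm = True, cache = False, armed = False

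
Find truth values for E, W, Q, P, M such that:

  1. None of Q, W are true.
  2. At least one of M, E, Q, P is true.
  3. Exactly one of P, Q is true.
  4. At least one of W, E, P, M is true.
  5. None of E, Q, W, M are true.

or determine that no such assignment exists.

E=F, W=F, Q=F, P=T, M=F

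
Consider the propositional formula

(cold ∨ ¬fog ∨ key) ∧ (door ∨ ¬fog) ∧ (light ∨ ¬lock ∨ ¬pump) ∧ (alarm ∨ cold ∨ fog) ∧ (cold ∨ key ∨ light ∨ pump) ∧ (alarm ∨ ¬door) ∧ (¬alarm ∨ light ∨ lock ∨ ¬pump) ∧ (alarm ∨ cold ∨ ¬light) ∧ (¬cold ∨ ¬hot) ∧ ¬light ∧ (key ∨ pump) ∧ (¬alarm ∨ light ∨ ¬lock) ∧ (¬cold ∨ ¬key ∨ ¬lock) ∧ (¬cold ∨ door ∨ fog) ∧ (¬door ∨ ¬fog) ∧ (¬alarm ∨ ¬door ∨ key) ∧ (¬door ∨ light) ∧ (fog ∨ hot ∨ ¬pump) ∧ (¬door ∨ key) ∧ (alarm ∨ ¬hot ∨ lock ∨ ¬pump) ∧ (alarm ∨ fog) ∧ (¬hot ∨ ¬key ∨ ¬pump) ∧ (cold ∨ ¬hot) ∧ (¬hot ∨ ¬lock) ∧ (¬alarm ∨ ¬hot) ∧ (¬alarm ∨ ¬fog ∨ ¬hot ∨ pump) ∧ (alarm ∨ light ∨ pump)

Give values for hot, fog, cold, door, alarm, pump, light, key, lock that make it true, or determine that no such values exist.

Unit clause (¬light) forces light = False.
In (¬door ∨ light) only ¬door is left, so door = False.
In (door ∨ ¬fog) only ¬fog is left, so fog = False.
In (¬cold ∨ door ∨ fog) only ¬cold is left, so cold = False.
In (alarm ∨ fog) only alarm is left, so alarm = True.
In (cold ∨ ¬hot) only ¬hot is left, so hot = False.
In (¬alarm ∨ light ∨ ¬lock) only ¬lock is left, so lock = False.
In (fog ∨ hot ∨ ¬pump) only ¬pump is left, so pump = False.
In (cold ∨ key ∨ light ∨ pump) only key is left, so key = True.
All clauses satisfied.

hot=F, fog=F, cold=F, door=F, alarm=T, pump=F, light=F, key=T, lock=F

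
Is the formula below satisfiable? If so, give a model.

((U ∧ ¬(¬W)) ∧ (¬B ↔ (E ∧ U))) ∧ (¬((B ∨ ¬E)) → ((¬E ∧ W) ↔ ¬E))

E=F, B=T, U=T, W=T

  (U ∧ ¬(¬W)) ∧ (¬B ↔ (E ∧ U)) = True
    U ∧ ¬(¬W) = True
      ¬(¬W) = True
        ¬W = False
    ¬B ↔ (E ∧ U) = True
      ¬B = False
      E ∧ U = False
  ¬((B ∨ ¬E)) → ((¬E ∧ W) ↔ ¬E) = True
    ¬((B ∨ ¬E)) = False
      B ∨ ¬E = True
        ¬E = True
    (¬E ∧ W) ↔ ¬E = True
      ¬E ∧ W = True
        ¬E = True
      ¬E = True
Both conjuncts True, so the formula holds.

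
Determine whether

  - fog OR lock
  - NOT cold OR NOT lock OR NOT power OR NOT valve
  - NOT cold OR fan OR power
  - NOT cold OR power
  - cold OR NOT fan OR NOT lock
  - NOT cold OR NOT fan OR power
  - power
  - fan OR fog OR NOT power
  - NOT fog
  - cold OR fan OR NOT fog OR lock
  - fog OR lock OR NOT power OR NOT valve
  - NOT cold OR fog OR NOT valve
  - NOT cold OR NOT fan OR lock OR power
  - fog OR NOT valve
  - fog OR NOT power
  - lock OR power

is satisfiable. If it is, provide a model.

UNSATISFIABLE

Case power = True:
  (NOT fog) forces fog = False.
  Clause (fog OR NOT power) is falsified — contradiction.
Case power = False:
  Clause (power) is falsified — contradiction.
Both cases fail, so the formula is unsatisfiable.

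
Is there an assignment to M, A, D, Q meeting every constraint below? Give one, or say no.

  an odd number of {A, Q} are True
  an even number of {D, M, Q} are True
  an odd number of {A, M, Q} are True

M = False, A = True, D = False, Q = False

{A, Q}: 1 true → odd ✓
{D, M, Q}: 0 true → even ✓
{A, M, Q}: 1 true → odd ✓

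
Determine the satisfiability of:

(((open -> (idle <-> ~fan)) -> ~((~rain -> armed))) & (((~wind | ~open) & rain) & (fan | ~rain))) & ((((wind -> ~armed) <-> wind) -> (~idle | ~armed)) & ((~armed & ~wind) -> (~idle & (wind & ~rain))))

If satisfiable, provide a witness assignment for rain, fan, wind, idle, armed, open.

rain = True, fan = True, wind = False, idle = True, armed = True, open = True

  ((open -> (idle <-> ~fan)) -> ~((~rain -> armed))) & (((~wind | ~open) & rain) & (fan | ~rain)) = True
    (open -> (idle <-> ~fan)) -> ~((~rain -> armed)) = True
      open -> (idle <-> ~fan) = False
        idle <-> ~fan = False
          ~fan = False
      ~((~rain -> armed)) = False
        ~rain -> armed = True
          ~rain = False
    ((~wind | ~open) & rain) & (fan | ~rain) = True
      (~wind | ~open) & rain = True
        ~wind | ~open = True
          ~wind = True
          ~open = False
      fan | ~rain = True
        ~rain = False
  (((wind -> ~armed) <-> wind) -> (~idle | ~armed)) & ((~armed & ~wind) -> (~idle & (wind & ~rain))) = True
    ((wind -> ~armed) <-> wind) -> (~idle | ~armed) = True
      (wind -> ~armed) <-> wind = False
        wind -> ~armed = True
          ~armed = False
      ~idle | ~armed = False
        ~idle = False
        ~armed = False
    (~armed & ~wind) -> (~idle & (wind & ~rain)) = True
      ~armed & ~wind = False
        ~armed = False
        ~wind = True
      ~idle & (wind & ~rain) = False
        ~idle = False
        wind & ~rain = False
          ~rain = False
Both conjuncts True, so the formula holds.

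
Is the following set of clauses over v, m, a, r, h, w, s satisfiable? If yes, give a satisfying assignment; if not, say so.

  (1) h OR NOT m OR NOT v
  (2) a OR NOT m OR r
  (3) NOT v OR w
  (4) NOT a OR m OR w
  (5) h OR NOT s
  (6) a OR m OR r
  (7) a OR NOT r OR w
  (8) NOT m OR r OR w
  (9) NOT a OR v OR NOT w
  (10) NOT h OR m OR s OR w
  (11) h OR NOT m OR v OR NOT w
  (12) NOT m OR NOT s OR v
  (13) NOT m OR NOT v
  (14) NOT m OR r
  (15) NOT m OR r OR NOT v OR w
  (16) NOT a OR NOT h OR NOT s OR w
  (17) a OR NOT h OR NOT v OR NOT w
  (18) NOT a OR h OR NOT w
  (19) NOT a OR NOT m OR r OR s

Set v = False.
Set m = True.
  then (NOT m OR NOT s OR v) forces s = False.
  then (NOT m OR r) forces r = True.
Set a = False.
  then (a OR NOT r OR w) forces w = True.
  then (h OR NOT m OR v OR NOT w) forces h = True.
All clauses satisfied.

v: False, m: True, a: False, r: True, h: True, w: True, s: False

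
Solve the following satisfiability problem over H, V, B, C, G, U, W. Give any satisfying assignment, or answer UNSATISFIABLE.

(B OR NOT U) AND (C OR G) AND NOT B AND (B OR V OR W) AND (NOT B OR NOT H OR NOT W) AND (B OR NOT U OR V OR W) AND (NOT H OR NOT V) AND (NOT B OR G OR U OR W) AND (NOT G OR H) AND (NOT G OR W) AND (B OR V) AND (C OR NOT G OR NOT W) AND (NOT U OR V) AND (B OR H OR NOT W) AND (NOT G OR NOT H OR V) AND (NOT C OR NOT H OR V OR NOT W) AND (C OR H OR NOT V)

Unit clause (NOT B) forces B = False.
In (B OR V) only V is left, so V = True.
In (B OR NOT U) only NOT U is left, so U = False.
In (NOT H OR NOT V) only NOT H is left, so H = False.
In (NOT G OR H) only NOT G is left, so G = False.
In (B OR H OR NOT W) only NOT W is left, so W = False.
In (C OR H OR NOT V) only C is left, so C = True.
All clauses satisfied.

H=F; V=T; B=F; C=T; G=F; U=F; W=F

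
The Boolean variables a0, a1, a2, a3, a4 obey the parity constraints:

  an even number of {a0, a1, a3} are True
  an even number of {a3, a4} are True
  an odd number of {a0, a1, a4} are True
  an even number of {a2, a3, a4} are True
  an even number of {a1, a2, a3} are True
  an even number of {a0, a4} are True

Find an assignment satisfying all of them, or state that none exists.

Unsatisfiable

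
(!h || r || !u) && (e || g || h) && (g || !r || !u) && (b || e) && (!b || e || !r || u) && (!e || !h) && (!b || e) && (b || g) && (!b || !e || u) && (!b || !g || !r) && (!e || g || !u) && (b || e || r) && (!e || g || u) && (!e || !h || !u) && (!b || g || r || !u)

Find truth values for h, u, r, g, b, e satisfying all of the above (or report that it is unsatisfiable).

h = False; u = True; r = False; g = True; b = False; e = True

Try h = True:
  (!e || !h) forces e = False.
  (b || e) forces b = True.
  clause (!b || e) is falsified — backtrack.
So h = False.
Set u = True.
Set r = False.
Set g = True.
Set b = False.
  then (b || e) forces e = True.
All clauses satisfied.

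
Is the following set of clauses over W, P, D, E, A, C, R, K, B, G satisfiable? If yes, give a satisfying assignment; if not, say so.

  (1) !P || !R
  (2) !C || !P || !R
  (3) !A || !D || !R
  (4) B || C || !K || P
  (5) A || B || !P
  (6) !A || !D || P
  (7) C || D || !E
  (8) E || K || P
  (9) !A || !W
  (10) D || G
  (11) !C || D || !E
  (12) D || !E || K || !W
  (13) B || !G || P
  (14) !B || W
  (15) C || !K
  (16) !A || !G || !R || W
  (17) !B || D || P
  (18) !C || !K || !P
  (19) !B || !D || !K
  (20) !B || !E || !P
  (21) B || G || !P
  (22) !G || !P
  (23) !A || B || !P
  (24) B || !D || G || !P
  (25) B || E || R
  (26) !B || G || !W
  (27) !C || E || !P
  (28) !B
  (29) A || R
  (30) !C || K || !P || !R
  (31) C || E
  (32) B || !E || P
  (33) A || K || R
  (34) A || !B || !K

Unit clause (!B) forces B = False.
Set W = False.
Try P = True:
  (!P || !R) forces R = False.
  (A || B || !P) forces A = True.
  clause (!A || B || !P) is falsified — backtrack.
So P = False.
  then (B || !G || P) forces G = False.
  then (B || !E || P) forces E = False.
  then (E || K || P) forces K = True.
  then (D || G) forces D = True.
  then (C || !K) forces C = True.
  then (B || E || R) forces R = True.
  then (!A || !D || !R) forces A = False.
All clauses satisfied.

W: False, P: False, D: True, E: False, A: False, C: True, R: True, K: True, B: False, G: False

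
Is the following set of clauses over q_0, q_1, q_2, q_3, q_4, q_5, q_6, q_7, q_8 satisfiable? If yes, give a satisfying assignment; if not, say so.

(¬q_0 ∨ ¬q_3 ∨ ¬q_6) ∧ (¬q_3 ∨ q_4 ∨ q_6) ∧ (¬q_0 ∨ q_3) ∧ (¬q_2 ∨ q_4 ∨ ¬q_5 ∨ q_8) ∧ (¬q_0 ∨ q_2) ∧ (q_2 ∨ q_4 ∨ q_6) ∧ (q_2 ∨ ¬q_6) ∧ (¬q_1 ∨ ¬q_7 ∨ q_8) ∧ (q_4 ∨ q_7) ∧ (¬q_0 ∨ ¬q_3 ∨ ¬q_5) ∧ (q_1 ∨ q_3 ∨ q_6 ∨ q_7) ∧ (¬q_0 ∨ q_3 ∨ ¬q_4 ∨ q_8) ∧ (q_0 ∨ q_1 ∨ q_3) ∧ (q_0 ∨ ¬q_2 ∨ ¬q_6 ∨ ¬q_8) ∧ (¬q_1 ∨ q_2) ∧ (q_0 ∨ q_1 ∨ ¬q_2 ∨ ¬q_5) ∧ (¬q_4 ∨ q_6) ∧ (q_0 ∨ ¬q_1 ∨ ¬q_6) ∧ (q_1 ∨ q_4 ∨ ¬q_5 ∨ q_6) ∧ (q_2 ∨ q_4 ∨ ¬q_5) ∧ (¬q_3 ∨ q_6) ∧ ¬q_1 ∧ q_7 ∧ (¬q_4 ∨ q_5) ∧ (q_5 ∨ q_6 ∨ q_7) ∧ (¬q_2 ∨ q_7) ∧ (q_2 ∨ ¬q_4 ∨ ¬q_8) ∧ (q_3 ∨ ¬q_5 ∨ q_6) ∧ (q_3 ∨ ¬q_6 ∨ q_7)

Unit clause (¬q_1) forces q_1 = False.
Unit clause (q_7) forces q_7 = True.
Try q_0 = True:
  (¬q_0 ∨ q_3) forces q_3 = True.
  (¬q_0 ∨ ¬q_3 ∨ ¬q_6) forces q_6 = False.
  clause (¬q_3 ∨ q_6) is falsified — backtrack.
So q_0 = False.
  then (q_0 ∨ q_1 ∨ q_3) forces q_3 = True.
  then (¬q_3 ∨ q_6) forces q_6 = True.
  then (q_2 ∨ ¬q_6) forces q_2 = True.
  then (q_0 ∨ ¬q_2 ∨ ¬q_6 ∨ ¬q_8) forces q_8 = False.
  then (q_0 ∨ q_1 ∨ ¬q_2 ∨ ¬q_5) forces q_5 = False.
  then (¬q_4 ∨ q_5) forces q_4 = False.
All clauses satisfied.

q_0 = False; q_1 = False; q_2 = True; q_3 = True; q_4 = False; q_5 = False; q_6 = True; q_7 = True; q_8 = False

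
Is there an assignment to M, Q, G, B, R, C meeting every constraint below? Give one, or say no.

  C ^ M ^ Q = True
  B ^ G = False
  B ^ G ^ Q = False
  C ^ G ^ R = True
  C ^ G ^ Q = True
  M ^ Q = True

M = True, Q = False, G = True, B = True, R = False, C = False

C ^ M ^ Q = F ^ T ^ F = True ✓
B ^ G = T ^ T = False ✓
B ^ G ^ Q = T ^ T ^ F = False ✓
C ^ G ^ R = F ^ T ^ F = True ✓
C ^ G ^ Q = F ^ T ^ F = True ✓
M ^ Q = T ^ F = True ✓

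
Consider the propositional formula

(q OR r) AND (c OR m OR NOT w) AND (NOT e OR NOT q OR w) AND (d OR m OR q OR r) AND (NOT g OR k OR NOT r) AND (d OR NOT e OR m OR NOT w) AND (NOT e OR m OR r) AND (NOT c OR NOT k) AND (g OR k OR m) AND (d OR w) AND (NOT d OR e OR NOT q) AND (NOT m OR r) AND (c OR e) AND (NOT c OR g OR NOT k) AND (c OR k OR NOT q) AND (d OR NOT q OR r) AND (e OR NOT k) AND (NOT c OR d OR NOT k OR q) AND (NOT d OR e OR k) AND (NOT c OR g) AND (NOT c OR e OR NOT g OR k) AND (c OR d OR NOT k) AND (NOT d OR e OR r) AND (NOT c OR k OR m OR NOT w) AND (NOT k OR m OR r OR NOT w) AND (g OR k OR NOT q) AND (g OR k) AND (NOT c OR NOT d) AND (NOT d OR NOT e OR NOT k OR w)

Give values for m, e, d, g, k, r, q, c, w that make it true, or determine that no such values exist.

Set m = True.
  then (NOT m OR r) forces r = True.
Try e = False:
  (c OR e) forces c = True.
  (NOT c OR NOT k) forces k = False.
  (NOT g OR k OR NOT r) forces g = False.
  clause (NOT c OR g) is falsified — backtrack.
So e = True.
Set d = True.
  then (NOT c OR NOT d) forces c = False.
Set g = True.
  then (NOT g OR k OR NOT r) forces k = True.
  then (NOT d OR NOT e OR NOT k OR w) forces w = True.
Set q = False.
All clauses satisfied.

m = True; e = True; d = True; g = True; k = True; r = True; q = False; c = False; w = True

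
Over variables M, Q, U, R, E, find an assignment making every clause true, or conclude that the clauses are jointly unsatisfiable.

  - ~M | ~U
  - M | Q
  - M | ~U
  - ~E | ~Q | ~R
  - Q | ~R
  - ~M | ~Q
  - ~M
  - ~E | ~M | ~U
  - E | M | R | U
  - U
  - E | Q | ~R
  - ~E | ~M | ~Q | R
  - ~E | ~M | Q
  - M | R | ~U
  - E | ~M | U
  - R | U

Case U = True:
  (~M | ~U) forces M = False.
  Clause (M | ~U) is falsified — contradiction.
Case U = False:
  Clause (U) is falsified — contradiction.
Both cases fail, so the formula is unsatisfiable.

Unsatisfiable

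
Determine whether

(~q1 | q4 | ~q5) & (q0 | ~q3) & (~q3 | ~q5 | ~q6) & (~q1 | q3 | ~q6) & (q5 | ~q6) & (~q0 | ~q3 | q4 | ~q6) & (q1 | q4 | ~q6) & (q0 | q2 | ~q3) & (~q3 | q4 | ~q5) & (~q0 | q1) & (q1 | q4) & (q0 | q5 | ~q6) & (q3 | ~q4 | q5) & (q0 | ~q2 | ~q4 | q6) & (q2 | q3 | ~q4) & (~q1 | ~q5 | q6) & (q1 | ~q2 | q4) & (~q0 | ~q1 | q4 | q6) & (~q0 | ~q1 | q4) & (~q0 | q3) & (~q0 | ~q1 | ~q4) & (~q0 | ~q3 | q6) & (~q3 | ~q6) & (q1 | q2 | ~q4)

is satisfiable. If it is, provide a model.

q0 = False, q1 = False, q2 = True, q3 = False, q4 = True, q5 = True, q6 = True

Try q0 = True:
  (~q0 | q1) forces q1 = True.
  (~q0 | ~q1 | q4) forces q4 = True.
  clause (~q0 | ~q1 | ~q4) is falsified — backtrack.
So q0 = False.
  then (q0 | ~q3) forces q3 = False.
Set q1 = False.
  then (q1 | q4) forces q4 = True.
  then (q3 | ~q4 | q5) forces q5 = True.
  then (q2 | q3 | ~q4) forces q2 = True.
  then (q0 | ~q2 | ~q4 | q6) forces q6 = True.
All clauses satisfied.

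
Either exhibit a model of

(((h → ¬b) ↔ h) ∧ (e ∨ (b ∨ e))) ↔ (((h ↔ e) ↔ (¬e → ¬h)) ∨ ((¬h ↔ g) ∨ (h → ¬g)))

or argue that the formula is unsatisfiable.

g: True, b: False, e: True, h: True

  (((h → ¬b) ↔ h) ∧ (e ∨ (b ∨ e))) ↔ (((h ↔ e) ↔ (¬e → ¬h)) ∨ ((¬h ↔ g) ∨ (h → ¬g))) = True
    ((h → ¬b) ↔ h) ∧ (e ∨ (b ∨ e)) = True
      (h → ¬b) ↔ h = True
        h → ¬b = True
          ¬b = True
      e ∨ (b ∨ e) = True
        b ∨ e = True
    ((h ↔ e) ↔ (¬e → ¬h)) ∨ ((¬h ↔ g) ∨ (h → ¬g)) = True
      (h ↔ e) ↔ (¬e → ¬h) = True
        h ↔ e = True
        ¬e → ¬h = True
          ¬e = False
          ¬h = False
      (¬h ↔ g) ∨ (h → ¬g) = False
        ¬h ↔ g = False
          ¬h = False
        h → ¬g = False
          ¬g = False
The formula evaluates to True.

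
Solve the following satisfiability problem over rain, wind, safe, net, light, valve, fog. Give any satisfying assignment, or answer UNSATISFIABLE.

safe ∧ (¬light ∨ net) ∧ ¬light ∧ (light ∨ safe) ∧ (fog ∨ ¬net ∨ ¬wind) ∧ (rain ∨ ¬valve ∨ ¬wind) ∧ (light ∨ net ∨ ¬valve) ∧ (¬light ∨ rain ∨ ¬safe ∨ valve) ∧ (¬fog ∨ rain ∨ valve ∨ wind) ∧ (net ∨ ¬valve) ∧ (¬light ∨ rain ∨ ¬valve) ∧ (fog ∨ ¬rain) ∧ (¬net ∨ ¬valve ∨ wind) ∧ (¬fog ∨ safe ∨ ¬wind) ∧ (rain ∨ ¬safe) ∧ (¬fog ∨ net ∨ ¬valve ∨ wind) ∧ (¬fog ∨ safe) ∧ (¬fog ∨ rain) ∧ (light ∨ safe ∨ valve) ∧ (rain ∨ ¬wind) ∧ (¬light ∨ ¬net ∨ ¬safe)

rain: True; wind: True; safe: True; net: True; light: False; valve: False; fog: True

Unit clause (safe) forces safe = True.
Unit clause (¬light) forces light = False.
In (rain ∨ ¬safe) only rain is left, so rain = True.
In (fog ∨ ¬rain) only fog is left, so fog = True.
Set wind = True.
Set net = True.
Set valve = False.
All clauses satisfied.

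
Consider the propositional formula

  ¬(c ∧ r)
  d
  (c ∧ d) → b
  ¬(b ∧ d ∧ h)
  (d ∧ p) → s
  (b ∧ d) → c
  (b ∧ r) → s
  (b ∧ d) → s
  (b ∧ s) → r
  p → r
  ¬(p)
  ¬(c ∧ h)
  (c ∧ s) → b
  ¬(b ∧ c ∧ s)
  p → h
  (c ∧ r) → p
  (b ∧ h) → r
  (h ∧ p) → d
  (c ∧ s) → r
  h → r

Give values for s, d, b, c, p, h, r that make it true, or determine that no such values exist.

s: True, d: True, b: False, c: False, p: False, h: True, r: True

Unit clause (¬p) forces p = False.
Unit clause (d) forces d = True.
Set s = True.
Try b = True:
  (¬b ∨ ¬c ∨ ¬s) forces c = False.
  clause (¬b ∨ c ∨ ¬d) is falsified — backtrack.
So b = False.
  then (b ∨ ¬c ∨ ¬d) forces c = False.
Set h = True.
  then (¬h ∨ r) forces r = True.
All clauses satisfied.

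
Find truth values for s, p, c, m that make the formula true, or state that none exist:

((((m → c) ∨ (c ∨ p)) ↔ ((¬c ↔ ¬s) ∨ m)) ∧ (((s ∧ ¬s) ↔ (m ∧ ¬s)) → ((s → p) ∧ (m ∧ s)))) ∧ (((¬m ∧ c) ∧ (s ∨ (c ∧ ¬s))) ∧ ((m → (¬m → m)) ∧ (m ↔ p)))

Case m = True: the conjunct ¬m is False.
Case m = False: the formula simplifies to ((¬c ↔ ¬s) ∧ (s ∧ ¬s)) ∧ ((c ∧ (s ∨ (c ∧ ¬s))) ∧ ¬p).
  s = True: the conjunct ¬s is False.
  s = False: the conjunct s is False.
Both cases fail — unsatisfiable.

The formula is unsatisfiable.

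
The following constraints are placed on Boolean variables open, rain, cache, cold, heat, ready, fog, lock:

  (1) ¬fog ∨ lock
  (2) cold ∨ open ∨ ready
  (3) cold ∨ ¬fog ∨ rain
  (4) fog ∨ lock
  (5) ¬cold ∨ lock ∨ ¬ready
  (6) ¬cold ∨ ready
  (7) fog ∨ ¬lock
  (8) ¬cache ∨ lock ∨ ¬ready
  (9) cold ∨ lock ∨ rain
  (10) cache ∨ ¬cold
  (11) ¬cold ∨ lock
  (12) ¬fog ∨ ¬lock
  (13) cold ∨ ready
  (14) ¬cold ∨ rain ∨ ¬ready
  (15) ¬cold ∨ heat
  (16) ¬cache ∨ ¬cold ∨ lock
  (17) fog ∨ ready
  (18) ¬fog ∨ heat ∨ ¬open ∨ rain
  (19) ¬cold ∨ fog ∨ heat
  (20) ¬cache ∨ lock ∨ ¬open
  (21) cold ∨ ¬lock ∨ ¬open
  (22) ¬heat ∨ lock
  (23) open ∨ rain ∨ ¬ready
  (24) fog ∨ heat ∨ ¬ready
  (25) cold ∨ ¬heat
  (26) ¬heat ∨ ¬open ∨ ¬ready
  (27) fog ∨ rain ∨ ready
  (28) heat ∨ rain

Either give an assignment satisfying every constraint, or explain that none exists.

The formula is unsatisfiable.

Case fog = True:
  (¬fog ∨ lock) forces lock = True.
  Clause (¬fog ∨ ¬lock) is falsified — contradiction.
Case fog = False:
  (fog ∨ lock) forces lock = True.
  Clause (fog ∨ ¬lock) is falsified — contradiction.
Both cases fail, so the formula is unsatisfiable.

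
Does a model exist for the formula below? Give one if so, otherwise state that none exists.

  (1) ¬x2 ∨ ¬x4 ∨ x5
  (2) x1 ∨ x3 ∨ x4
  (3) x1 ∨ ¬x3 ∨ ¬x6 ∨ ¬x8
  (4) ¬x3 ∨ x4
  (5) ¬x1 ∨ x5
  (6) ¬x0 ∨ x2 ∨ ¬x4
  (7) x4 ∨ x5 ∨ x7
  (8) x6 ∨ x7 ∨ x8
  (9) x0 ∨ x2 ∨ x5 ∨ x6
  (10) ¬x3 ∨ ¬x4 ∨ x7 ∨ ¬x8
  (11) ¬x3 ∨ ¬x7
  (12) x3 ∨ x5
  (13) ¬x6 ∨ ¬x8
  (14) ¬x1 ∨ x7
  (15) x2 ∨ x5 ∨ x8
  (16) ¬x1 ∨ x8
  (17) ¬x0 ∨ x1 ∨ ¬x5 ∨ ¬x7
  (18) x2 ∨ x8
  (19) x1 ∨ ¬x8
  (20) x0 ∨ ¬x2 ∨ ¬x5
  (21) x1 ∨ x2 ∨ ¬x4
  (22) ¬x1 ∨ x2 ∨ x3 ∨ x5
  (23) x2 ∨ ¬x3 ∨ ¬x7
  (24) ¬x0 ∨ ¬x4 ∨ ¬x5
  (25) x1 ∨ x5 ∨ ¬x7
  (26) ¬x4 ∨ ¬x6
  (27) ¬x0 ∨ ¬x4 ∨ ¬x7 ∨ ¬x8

x0=F, x1=T, x2=F, x3=F, x4=F, x5=T, x6=F, x7=T, x8=T

Set x0 = False.
Set x1 = True.
  then (¬x1 ∨ x5) forces x5 = True.
  then (¬x1 ∨ x7) forces x7 = True.
  then (¬x1 ∨ x8) forces x8 = True.
  then (x0 ∨ ¬x2 ∨ ¬x5) forces x2 = False.
  then (x2 ∨ ¬x3 ∨ ¬x7) forces x3 = False.
  then (¬x6 ∨ ¬x8) forces x6 = False.
Set x4 = False.
All clauses satisfied.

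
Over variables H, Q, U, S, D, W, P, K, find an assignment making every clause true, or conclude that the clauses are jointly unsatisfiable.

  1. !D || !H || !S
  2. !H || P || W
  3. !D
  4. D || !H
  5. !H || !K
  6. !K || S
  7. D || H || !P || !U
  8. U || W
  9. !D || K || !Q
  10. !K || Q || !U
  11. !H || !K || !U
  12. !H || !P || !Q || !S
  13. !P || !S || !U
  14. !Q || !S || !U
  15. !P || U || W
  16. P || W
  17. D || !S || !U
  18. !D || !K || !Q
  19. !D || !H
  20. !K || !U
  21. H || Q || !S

Unit clause (!D) forces D = False.
In (D || !H) only !H is left, so H = False.
Set Q = False.
  then (H || Q || !S) forces S = False.
  then (!K || S) forces K = False.
Set U = False.
  then (U || W) forces W = True.
Set P = False.
All clauses satisfied.

H = False; Q = False; U = False; S = False; D = False; W = True; P = False; K = False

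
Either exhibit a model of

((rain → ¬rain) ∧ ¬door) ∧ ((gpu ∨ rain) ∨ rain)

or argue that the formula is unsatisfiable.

gpu: True, rain: False, door: False

  (rain → ¬rain) ∧ ¬door = True
    rain → ¬rain = True
      ¬rain = True
    ¬door = True
  (gpu ∨ rain) ∨ rain = True
    gpu ∨ rain = True
Both conjuncts True, so the formula holds.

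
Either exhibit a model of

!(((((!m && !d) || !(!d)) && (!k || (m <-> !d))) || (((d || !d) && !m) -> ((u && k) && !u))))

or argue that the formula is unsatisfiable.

d = False; m = False; u = True; k = True

  !(((((!m && !d) || !(!d)) && (!k || (m <-> !d))) || (((d || !d) && !m) -> ((u && k) && !u)))) = True
    (((!m && !d) || !(!d)) && (!k || (m <-> !d))) || (((d || !d) && !m) -> ((u && k) && !u)) = False
      ((!m && !d) || !(!d)) && (!k || (m <-> !d)) = False
        (!m && !d) || !(!d) = True
          !m && !d = True
            !m = True
            !d = True
          !(!d) = False
            !d = True
        !k || (m <-> !d) = False
          !k = False
          m <-> !d = False
            !d = True
      ((d || !d) && !m) -> ((u && k) && !u) = False
        (d || !d) && !m = True
          d || !d = True
            !d = True
          !m = True
        (u && k) && !u = False
          u && k = True
          !u = False
The formula evaluates to True.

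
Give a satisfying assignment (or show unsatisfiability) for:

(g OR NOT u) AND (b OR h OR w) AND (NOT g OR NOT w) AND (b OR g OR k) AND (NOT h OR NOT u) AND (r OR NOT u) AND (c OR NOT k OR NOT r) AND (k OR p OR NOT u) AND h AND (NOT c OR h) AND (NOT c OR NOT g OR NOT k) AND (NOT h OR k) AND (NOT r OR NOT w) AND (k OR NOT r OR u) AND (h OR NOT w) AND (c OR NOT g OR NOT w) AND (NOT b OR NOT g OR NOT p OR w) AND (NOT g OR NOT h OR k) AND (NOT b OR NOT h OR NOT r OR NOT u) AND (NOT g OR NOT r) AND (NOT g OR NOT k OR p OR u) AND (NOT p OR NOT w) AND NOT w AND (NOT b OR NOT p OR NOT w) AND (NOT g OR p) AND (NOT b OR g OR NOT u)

h: True; w: False; c: True; u: False; p: True; k: True; r: True; g: False; b: True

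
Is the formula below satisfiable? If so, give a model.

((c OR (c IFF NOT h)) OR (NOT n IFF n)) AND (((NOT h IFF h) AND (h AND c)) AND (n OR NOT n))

Unsatisfiable — no assignment works.

The conjunct NOT h IFF h is unsatisfiable on its own:
  h=F: evaluates to False.
  h=T: evaluates to False.
So the whole conjunction is unsatisfiable.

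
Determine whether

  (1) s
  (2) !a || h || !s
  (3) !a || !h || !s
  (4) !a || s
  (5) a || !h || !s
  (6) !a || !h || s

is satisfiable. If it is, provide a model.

Unit clause (s) forces s = True.
Set h = False.
  then (!a || h || !s) forces a = False.
Check each clause:
  (s): s holds.
  (!a || h || !s): !a holds.
  (!a || !h || !s): !a holds.
  (!a || s): !a holds.
  (a || !h || !s): !h holds.
  (!a || !h || s): !a holds.
All clauses satisfied.

h = False, a = False, s = True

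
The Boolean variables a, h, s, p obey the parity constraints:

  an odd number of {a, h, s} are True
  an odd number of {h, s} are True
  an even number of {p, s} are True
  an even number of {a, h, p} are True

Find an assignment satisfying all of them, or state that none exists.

UNSATISFIABLE

Adding constraints 1, 3, 4 mod 2: every variable appears an even number of times on the left, so the left side is 0.
But the right sides sum to 1 (mod 2). 0 ≠ 1 — the system is inconsistent.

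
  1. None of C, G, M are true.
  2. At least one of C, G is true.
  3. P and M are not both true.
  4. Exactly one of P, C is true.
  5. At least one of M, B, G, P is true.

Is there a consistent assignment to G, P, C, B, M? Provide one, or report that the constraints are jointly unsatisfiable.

Unsatisfiable — no assignment works.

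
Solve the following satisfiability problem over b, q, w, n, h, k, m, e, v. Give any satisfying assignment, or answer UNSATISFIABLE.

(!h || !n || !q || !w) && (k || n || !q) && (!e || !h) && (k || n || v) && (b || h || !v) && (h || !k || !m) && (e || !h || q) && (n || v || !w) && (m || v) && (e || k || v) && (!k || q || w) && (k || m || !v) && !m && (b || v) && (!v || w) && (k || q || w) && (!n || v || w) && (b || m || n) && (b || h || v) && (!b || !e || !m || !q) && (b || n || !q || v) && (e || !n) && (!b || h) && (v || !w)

b = True, q = True, w = True, n = False, h = True, k = True, m = False, e = False, v = True

Unit clause (!m) forces m = False.
In (m || v) only v is left, so v = True.
In (k || m || !v) only k is left, so k = True.
In (!v || w) only w is left, so w = True.
Try b = False:
  (b || h || !v) forces h = True.
  (!e || !h) forces e = False.
  (e || !h || q) forces q = True.
  (!h || !n || !q || !w) forces n = False.
  clause (b || m || n) is falsified — backtrack.
So b = True.
  then (!b || h) forces h = True.
  then (!e || !h) forces e = False.
  then (e || !h || q) forces q = True.
  then (e || !n) forces n = False.
All clauses satisfied.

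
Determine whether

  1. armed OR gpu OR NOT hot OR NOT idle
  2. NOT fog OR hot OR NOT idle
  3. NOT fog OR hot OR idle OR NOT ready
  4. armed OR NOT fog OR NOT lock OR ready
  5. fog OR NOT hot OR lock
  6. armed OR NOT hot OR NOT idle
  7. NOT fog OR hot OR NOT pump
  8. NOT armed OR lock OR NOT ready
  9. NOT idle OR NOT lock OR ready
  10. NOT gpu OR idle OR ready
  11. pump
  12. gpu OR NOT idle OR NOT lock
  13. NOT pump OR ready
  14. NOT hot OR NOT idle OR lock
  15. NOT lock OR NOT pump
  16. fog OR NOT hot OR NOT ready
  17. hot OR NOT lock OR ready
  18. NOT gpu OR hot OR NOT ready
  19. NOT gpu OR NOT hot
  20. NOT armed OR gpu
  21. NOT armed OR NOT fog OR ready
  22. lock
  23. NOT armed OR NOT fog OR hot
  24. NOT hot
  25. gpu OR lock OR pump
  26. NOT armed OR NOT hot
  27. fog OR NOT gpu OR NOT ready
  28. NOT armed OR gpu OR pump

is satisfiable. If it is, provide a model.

No satisfying assignment exists.

Case lock = True:
  (pump) forces pump = True.
  Clause (NOT lock OR NOT pump) is falsified — contradiction.
Case lock = False:
  Clause (lock) is falsified — contradiction.
Both cases fail, so the formula is unsatisfiable.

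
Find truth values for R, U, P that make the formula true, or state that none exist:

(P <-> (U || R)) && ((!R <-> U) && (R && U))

Case R = True: the formula simplifies to P && (!U && U).
  U = True: the conjunct !U is False.
  U = False: the conjunct U is False.
Case R = False: the conjunct R is False.
Both cases fail — unsatisfiable.

Unsatisfiable — no assignment works.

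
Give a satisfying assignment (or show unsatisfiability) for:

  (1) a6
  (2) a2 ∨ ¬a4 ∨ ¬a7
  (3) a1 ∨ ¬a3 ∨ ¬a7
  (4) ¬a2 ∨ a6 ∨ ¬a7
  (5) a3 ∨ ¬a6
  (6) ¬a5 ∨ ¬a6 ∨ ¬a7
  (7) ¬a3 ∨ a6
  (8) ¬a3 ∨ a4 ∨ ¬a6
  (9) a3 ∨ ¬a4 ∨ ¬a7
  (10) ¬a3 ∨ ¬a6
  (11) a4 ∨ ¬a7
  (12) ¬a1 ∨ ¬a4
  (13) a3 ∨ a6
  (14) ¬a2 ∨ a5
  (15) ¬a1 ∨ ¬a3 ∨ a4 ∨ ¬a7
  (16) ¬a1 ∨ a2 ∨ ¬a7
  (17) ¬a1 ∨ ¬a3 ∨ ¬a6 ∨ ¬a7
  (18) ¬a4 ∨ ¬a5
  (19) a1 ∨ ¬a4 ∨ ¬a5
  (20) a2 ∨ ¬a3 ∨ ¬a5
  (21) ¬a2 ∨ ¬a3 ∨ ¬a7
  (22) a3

The formula is unsatisfiable.

Case a3 = True:
  (a6) forces a6 = True.
  Clause (¬a3 ∨ ¬a6) is falsified — contradiction.
Case a3 = False:
  Clause (a3) is falsified — contradiction.
Both cases fail, so the formula is unsatisfiable.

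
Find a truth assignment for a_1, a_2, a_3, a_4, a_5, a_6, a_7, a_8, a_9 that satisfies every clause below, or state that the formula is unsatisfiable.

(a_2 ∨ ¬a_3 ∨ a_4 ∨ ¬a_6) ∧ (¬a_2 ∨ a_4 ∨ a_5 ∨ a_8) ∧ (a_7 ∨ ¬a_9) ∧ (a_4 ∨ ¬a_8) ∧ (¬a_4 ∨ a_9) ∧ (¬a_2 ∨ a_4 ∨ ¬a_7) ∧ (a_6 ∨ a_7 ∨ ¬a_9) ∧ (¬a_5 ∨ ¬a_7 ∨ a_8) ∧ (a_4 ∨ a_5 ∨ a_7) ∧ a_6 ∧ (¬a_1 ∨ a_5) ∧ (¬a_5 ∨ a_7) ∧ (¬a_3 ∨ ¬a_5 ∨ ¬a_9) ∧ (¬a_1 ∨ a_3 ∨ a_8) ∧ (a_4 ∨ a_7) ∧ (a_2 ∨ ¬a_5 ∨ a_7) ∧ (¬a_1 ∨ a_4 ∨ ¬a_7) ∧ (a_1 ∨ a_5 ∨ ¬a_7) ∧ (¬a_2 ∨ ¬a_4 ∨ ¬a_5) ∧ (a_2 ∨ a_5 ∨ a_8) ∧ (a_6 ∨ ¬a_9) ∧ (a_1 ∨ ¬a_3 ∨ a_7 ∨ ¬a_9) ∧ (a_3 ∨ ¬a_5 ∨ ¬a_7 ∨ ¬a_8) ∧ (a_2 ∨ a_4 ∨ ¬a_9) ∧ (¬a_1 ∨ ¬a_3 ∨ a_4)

Case a_5 = True:
  (a_6) forces a_6 = True.
  (¬a_5 ∨ a_7) forces a_7 = True.
  (¬a_5 ∨ ¬a_7 ∨ a_8) forces a_8 = True.
  (a_4 ∨ ¬a_8) forces a_4 = True.
  (¬a_4 ∨ a_9) forces a_9 = True.
  (¬a_3 ∨ ¬a_5 ∨ ¬a_9) forces a_3 = False.
  Clause (a_3 ∨ ¬a_5 ∨ ¬a_7 ∨ ¬a_8) is falsified — contradiction.
Case a_5 = False:
  (a_6) forces a_6 = True.
  (¬a_1 ∨ a_5) forces a_1 = False.
  (a_1 ∨ a_5 ∨ ¬a_7) forces a_7 = False.
  (a_7 ∨ ¬a_9) forces a_9 = False.
  (¬a_4 ∨ a_9) forces a_4 = False.
  Clause (a_4 ∨ a_5 ∨ a_7) is falsified — contradiction.
Both cases fail, so the formula is unsatisfiable.

Unsatisfiable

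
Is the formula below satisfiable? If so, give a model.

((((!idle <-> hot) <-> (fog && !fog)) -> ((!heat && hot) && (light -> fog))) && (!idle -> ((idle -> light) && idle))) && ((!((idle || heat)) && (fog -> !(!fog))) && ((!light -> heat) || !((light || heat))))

The formula is unsatisfiable.

Case idle = True: the conjunct !((idle || heat)) becomes !((True || heat)) = False.
Case idle = False: the conjunct !idle -> ((idle -> light) && idle) becomes !False -> (True && False) = False.
Both cases fail — unsatisfiable.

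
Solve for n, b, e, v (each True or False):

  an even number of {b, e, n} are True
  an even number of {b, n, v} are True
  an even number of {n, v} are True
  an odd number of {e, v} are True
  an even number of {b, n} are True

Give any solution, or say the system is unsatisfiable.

No satisfying assignment exists.

Adding constraints 1, 2, 4 mod 2: every variable appears an even number of times on the left, so the left side is 0.
But the right sides sum to 1 (mod 2). 0 ≠ 1 — the system is inconsistent.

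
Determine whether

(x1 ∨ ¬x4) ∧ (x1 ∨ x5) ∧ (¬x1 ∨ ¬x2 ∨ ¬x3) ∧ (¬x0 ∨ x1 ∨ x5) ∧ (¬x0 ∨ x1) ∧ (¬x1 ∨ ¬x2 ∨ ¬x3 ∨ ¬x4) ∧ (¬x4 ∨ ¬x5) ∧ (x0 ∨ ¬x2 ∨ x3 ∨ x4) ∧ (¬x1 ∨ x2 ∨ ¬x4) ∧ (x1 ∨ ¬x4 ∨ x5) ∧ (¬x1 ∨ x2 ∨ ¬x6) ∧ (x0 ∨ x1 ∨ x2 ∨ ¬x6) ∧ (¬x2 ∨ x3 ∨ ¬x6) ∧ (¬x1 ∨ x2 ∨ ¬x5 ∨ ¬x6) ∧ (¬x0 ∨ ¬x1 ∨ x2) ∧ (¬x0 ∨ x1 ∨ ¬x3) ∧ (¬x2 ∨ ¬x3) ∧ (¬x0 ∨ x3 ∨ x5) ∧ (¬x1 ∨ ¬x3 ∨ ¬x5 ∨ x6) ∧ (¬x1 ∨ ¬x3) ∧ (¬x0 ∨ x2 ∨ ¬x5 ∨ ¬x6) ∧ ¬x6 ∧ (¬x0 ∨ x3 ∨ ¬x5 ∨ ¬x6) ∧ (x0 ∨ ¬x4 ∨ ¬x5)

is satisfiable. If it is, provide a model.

Unit clause (¬x6) forces x6 = False.
Set x0 = False.
Set x1 = True.
  then (¬x1 ∨ ¬x3) forces x3 = False.
Set x2 = False.
  then (¬x1 ∨ x2 ∨ ¬x4) forces x4 = False.
Set x5 = False.
All clauses satisfied.

x0: False; x1: True; x2: False; x3: False; x4: False; x5: False; x6: False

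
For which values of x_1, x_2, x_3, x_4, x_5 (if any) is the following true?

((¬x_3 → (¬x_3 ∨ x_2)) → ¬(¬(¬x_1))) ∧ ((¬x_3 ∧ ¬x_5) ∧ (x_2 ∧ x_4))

x_1 = False; x_2 = True; x_3 = False; x_4 = True; x_5 = False

  (¬x_3 → (¬x_3 ∨ x_2)) → ¬(¬(¬x_1)) = True
    ¬x_3 → (¬x_3 ∨ x_2) = True
      ¬x_3 = True
      ¬x_3 ∨ x_2 = True
        ¬x_3 = True
    ¬(¬(¬x_1)) = True
      ¬(¬x_1) = False
        ¬x_1 = True
  (¬x_3 ∧ ¬x_5) ∧ (x_2 ∧ x_4) = True
    ¬x_3 ∧ ¬x_5 = True
      ¬x_3 = True
      ¬x_5 = True
    x_2 ∧ x_4 = True
Both conjuncts True, so the formula holds.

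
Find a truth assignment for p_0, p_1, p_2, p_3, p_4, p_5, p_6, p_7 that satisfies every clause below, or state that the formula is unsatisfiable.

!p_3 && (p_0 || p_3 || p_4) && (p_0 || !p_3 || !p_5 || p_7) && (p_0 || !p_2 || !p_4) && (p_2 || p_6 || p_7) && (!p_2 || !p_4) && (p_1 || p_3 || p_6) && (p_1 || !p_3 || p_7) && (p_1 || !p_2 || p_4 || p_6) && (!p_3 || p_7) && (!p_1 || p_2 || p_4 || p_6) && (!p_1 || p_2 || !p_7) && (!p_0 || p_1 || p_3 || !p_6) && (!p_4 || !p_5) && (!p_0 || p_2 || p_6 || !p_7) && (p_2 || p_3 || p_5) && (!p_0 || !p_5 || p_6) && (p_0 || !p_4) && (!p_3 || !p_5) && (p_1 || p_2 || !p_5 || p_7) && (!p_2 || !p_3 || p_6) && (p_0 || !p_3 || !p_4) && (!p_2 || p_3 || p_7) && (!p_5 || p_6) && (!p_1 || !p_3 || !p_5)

Unit clause (!p_3) forces p_3 = False.
Set p_0 = True.
Set p_1 = True.
Set p_2 = True.
  then (!p_2 || !p_4) forces p_4 = False.
  then (!p_2 || p_3 || p_7) forces p_7 = True.
Set p_5 = False.
Set p_6 = True.
All clauses satisfied.

p_0 = True, p_1 = True, p_2 = True, p_3 = False, p_4 = False, p_5 = False, p_6 = True, p_7 = True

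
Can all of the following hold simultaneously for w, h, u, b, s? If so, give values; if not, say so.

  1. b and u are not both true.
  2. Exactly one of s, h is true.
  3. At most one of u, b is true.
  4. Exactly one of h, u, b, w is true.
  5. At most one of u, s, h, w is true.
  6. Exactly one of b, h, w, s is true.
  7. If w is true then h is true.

w: False; h: True; u: False; b: False; s: False

  (1) b=F, u=F — not both ✓
  (2) {s, h}: 1 true — exactly one ✓
  (3) {u, b}: 0 true — at most one ✓
  (4) {h, u, b, w}: 1 true — exactly one ✓
  (5) {u, s, h, w}: 1 true — at most one ✓
  (6) {b, h, w, s}: 1 true — exactly one ✓
  (7) w=F ⇒ h: vacuous ✓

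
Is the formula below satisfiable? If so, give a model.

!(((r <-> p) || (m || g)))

r = False, p = True, g = False, m = False

  !(((r <-> p) || (m || g))) = True
    (r <-> p) || (m || g) = False
      r <-> p = False
      m || g = False
The formula evaluates to True.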